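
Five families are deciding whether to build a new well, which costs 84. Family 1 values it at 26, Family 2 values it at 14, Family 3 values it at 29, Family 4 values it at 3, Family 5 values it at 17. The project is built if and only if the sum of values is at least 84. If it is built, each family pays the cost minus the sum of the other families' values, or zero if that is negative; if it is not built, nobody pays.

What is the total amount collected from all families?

66

Total value 89 ≥ cost 84, so it is built.
Family 1: others sum to 63; max(0, 84 - 63) = 21.
Family 2: others sum to 75; max(0, 84 - 75) = 9.
Family 3: others sum to 60; max(0, 84 - 60) = 24.
Family 4: others sum to 86; max(0, 84 - 86) = 0.
Family 5: others sum to 72; max(0, 84 - 72) = 12.
Total collected = 21 + 9 + 24 + 0 + 12 = 66.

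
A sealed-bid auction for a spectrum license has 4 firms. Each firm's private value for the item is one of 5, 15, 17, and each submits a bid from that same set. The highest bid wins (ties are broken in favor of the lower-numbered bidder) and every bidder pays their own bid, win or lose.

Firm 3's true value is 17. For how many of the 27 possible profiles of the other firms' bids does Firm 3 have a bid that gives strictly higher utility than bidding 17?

17

Others bid (5, 5, 5): truth gives 0; bid 15 gives 2 > 0. Violating.
Others bid (5, 5, 15): truth gives 0; bid 15 gives 2 > 0. Violating.
Others bid (5, 17, 5): truth gives -17; bid 5 gives -5 > -17. Violating.
Others bid (5, 17, 15): truth gives -17; bid 5 gives -5 > -17. Violating.
Others bid (5, 5, 17): truth gives 0; no alternative beats it.
Others bid (5, 15, 5): truth gives 0; no alternative beats it.
(Checking all 27 profiles: 17 have a profitable deviation, 10 do not.)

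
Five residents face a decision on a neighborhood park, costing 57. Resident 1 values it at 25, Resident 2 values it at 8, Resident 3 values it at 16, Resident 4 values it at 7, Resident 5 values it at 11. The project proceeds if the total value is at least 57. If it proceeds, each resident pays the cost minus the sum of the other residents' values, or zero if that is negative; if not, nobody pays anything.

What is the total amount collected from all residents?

22

Total value 67 ≥ cost 57, so it is built.
Resident 1: others sum to 42; max(0, 57 - 42) = 15.
Resident 2: others sum to 59; max(0, 57 - 59) = 0.
Resident 3: others sum to 51; max(0, 57 - 51) = 6.
Resident 4: others sum to 60; max(0, 57 - 60) = 0.
Resident 5: others sum to 56; max(0, 57 - 56) = 1.
Total collected = 15 + 0 + 6 + 0 + 1 = 22.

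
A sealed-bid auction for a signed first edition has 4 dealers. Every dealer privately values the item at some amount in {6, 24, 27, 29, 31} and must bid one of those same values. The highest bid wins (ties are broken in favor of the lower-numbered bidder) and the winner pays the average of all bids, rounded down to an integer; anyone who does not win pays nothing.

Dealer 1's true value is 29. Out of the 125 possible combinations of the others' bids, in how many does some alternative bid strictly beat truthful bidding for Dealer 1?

56

Others bid (6, 6, 6): truth gives 18; bid 6 gives 23 > 18. Violating.
Others bid (6, 6, 24): truth gives 13; bid 24 gives 14 > 13. Violating.
Others bid (6, 6, 27): truth gives 12; bid 27 gives 13 > 12. Violating.
Others bid (6, 6, 31): truth gives 0; bid 31 gives 11 > 0. Violating.
Others bid (6, 6, 29): truth gives 12; no alternative beats it.
Others bid (6, 24, 27): truth gives 8; no alternative beats it.
(Checking all 125 profiles: 56 have a profitable deviation, 69 do not.)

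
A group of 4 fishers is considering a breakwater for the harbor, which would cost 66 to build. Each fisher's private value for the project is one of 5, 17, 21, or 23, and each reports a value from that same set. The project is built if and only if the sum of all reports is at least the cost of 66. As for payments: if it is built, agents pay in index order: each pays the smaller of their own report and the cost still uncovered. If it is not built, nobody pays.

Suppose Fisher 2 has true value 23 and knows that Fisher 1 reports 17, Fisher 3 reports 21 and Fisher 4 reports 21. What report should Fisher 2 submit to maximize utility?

Report 5: project not built, utility 0.
Report 17: project built, pays 17, utility 23 - 17 = 6.
Report 21: project built, pays 21, utility 23 - 21 = 2.
Report 23: project built, pays 23, utility 23 - 23 = 0.
The best choice is 17 with utility 6.

17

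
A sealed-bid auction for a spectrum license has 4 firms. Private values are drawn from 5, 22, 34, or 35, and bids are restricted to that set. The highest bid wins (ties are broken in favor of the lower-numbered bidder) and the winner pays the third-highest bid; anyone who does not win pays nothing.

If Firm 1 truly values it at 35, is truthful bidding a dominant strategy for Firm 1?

Yes

Check each profile of the others' bids and compare truth against every alternative bid.
Others bid (5, 5, 35): truth gives 30, best alternative gives 0.
Others bid (5, 35, 5): truth gives 30, best alternative gives 0.
Others bid (35, 5, 5): truth gives 30, best alternative gives 0.
Others bid (5, 22, 35): truth gives 13, best alternative gives 0.
Others bid (5, 35, 22): truth gives 13, best alternative gives 0.
Others bid (22, 5, 35): truth gives 13, best alternative gives 0.
(Remaining 58 profiles checked similarly; truth is weakly best in each.)
In every case the truthful bid is at least as good as any alternative, so it is a dominant strategy.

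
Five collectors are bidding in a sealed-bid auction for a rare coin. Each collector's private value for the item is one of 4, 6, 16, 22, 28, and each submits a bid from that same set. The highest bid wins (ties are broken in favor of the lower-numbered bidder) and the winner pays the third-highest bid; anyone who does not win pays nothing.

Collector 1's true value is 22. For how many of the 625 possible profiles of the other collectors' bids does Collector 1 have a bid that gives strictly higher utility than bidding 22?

108

Others bid (4, 4, 4, 28): truth gives 0; bid 28 gives 18 > 0. Violating.
Others bid (4, 4, 6, 28): truth gives 0; bid 28 gives 16 > 0. Violating.
Others bid (4, 4, 16, 28): truth gives 0; bid 28 gives 6 > 0. Violating.
Others bid (4, 4, 28, 4): truth gives 0; bid 28 gives 18 > 0. Violating.
Others bid (4, 4, 4, 4): truth gives 18; no alternative beats it.
Others bid (4, 4, 4, 6): truth gives 18; no alternative beats it.
(Checking all 625 profiles: 108 have a profitable deviation, 517 do not.)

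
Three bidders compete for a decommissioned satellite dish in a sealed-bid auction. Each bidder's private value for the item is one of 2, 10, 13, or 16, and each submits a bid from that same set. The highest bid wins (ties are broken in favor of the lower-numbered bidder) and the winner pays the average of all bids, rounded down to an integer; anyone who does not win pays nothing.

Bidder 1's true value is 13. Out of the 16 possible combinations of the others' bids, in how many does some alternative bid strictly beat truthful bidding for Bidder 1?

6

Others bid (2, 2): truth gives 8; bid 2 gives 11 > 8. Violating.
Others bid (2, 10): truth gives 5; bid 10 gives 6 > 5. Violating.
Others bid (2, 16): truth gives 0; bid 16 gives 2 > 0. Violating.
Others bid (10, 2): truth gives 5; bid 10 gives 6 > 5. Violating.
Others bid (2, 13): truth gives 4; no alternative beats it.
Others bid (10, 13): truth gives 1; no alternative beats it.
(Checking all 16 profiles: 6 have a profitable deviation, 10 do not.)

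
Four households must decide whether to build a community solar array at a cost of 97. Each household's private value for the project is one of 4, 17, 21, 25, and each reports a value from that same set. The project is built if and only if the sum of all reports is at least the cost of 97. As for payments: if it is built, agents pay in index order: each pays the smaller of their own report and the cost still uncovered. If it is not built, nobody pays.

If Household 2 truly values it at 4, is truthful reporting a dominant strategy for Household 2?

Yes

Check each profile of the others' reports and compare truth against every alternative report.
Others report (4, 4, 4): truth gives 0, best alternative gives 0.
Others report (4, 4, 17): truth gives 0, best alternative gives 0.
Others report (4, 4, 21): truth gives 0, best alternative gives 0.
Others report (4, 4, 25): truth gives 0, best alternative gives 0.
Others report (4, 17, 4): truth gives 0, best alternative gives 0.
Others report (4, 17, 17): truth gives 0, best alternative gives 0.
(Remaining 58 profiles checked similarly; truth is weakly best in each.)
In every case the truthful report is at least as good as any alternative, so it is a dominant strategy.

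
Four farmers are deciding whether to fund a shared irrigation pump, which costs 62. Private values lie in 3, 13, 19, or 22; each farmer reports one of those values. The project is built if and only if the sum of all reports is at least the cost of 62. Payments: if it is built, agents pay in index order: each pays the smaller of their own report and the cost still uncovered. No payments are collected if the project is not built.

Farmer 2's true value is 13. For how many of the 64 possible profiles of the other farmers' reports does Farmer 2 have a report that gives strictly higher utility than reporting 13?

7

Others report (19, 19, 22): truth gives 0; report 3 gives 10 > 0. Violating.
Others report (19, 22, 19): truth gives 0; report 3 gives 10 > 0. Violating.
Others report (19, 22, 22): truth gives 0; report 3 gives 10 > 0. Violating.
Others report (22, 19, 19): truth gives 0; report 3 gives 10 > 0. Violating.
Others report (3, 3, 3): truth gives 0; no alternative beats it.
Others report (3, 3, 13): truth gives 0; no alternative beats it.
(Checking all 64 profiles: 7 have a profitable deviation, 57 do not.)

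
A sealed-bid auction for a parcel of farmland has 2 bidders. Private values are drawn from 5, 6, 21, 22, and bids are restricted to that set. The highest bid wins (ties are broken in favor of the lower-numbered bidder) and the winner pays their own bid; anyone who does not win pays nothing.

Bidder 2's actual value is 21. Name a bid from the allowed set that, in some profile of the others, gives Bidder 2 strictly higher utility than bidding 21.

Suppose Bidder 1 bids 5.
Bid 21: wins, pays 21, utility 21 - 21 = 0.
Bid 6: wins, pays 6, utility 21 - 6 = 15.
So bidding 6 beats truth here (15 > 0).

6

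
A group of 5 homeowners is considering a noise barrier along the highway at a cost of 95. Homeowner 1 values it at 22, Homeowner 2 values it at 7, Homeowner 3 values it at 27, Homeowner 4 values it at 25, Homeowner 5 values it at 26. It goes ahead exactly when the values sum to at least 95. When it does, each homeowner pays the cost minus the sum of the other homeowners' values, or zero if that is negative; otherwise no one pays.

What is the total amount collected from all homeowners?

52

Total value 107 ≥ cost 95, so it is built.
Homeowner 1: others sum to 85; max(0, 95 - 85) = 10.
Homeowner 2: others sum to 100; max(0, 95 - 100) = 0.
Homeowner 3: others sum to 80; max(0, 95 - 80) = 15.
Homeowner 4: others sum to 82; max(0, 95 - 82) = 13.
Homeowner 5: others sum to 81; max(0, 95 - 81) = 14.
Total collected = 10 + 0 + 15 + 13 + 14 = 52.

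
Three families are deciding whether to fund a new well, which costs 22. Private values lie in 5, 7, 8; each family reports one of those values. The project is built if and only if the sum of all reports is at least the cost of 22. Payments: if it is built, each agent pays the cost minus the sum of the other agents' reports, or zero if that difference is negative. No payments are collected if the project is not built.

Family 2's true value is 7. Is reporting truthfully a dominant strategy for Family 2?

Yes

Check each profile of the others' reports and compare truth against every alternative report.
Others report (8, 8): truth gives 1, best alternative gives 1.
Others report (5, 5): truth gives 0, best alternative gives 0.
Others report (5, 7): truth gives 0, best alternative gives 0.
Others report (5, 8): truth gives 0, best alternative gives 0.
Others report (7, 5): truth gives 0, best alternative gives 0.
Others report (7, 7): truth gives 0, best alternative gives 0.
(Remaining 3 profiles checked similarly; truth is weakly best in each.)
In every case the truthful report is at least as good as any alternative, so it is a dominant strategy.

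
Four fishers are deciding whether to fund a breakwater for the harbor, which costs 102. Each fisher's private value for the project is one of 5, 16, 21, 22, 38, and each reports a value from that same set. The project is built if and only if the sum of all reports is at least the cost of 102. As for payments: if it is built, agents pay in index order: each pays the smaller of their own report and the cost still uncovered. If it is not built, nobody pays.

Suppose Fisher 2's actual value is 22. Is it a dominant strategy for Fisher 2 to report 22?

No

Consider the case where Fisher 1 reports 5, Fisher 3 reports 38 and Fisher 4 reports 38.
Truthful report 22: project built, pays 22, utility 22 - 22 = 0.
Report 21 instead: project built, pays 21, utility 22 - 21 = 1.
Since 1 > 0, reporting 21 is strictly better here, so truthful reporting is not dominant.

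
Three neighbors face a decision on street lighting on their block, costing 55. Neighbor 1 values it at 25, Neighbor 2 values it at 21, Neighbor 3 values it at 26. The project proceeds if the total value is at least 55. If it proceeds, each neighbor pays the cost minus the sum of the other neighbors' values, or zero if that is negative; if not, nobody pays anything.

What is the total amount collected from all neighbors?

21

Total value 72 ≥ cost 55, so it is built.
Neighbor 1: others sum to 47; max(0, 55 - 47) = 8.
Neighbor 2: others sum to 51; max(0, 55 - 51) = 4.
Neighbor 3: others sum to 46; max(0, 55 - 46) = 9.
Total collected = 8 + 4 + 9 = 21.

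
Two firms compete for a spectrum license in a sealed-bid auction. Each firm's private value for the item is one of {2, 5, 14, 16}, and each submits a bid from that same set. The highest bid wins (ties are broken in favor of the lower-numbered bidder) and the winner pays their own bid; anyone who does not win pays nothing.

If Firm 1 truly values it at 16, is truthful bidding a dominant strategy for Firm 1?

Consider the case where Firm 2 bids 2.
Truthful bid 16: wins, pays 16, utility 16 - 16 = 0.
Bid 2 instead: wins, pays 2, utility 16 - 2 = 14.
Since 14 > 0, bidding 2 is strictly better here, so truthful bidding is not dominant.

No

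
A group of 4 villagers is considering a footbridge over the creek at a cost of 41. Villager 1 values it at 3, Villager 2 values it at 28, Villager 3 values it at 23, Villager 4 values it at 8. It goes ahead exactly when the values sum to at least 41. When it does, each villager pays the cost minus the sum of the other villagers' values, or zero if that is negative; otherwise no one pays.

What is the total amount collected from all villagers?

9

Total value 62 ≥ cost 41, so it is built.
Villager 1: others sum to 59; max(0, 41 - 59) = 0.
Villager 2: others sum to 34; max(0, 41 - 34) = 7.
Villager 3: others sum to 39; max(0, 41 - 39) = 2.
Villager 4: others sum to 54; max(0, 41 - 54) = 0.
Total collected = 0 + 7 + 2 + 0 = 9.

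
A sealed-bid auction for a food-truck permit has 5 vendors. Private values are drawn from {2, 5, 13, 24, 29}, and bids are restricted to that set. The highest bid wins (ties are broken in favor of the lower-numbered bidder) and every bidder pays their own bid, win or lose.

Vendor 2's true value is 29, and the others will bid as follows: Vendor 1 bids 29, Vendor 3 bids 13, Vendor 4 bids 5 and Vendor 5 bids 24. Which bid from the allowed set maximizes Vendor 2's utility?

Bid 2: loses but pays 2, utility -2.
Bid 5: loses but pays 5, utility -5.
Bid 13: loses but pays 13, utility -13.
Bid 24: loses but pays 24, utility -24.
Bid 29: loses but pays 29, utility -29.
The best choice is 2 with utility -2.

2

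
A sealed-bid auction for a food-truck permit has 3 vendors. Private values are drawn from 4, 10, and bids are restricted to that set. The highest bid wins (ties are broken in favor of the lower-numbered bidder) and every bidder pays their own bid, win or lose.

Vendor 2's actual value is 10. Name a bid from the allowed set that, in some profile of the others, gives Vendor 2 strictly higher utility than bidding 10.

Suppose Vendor 1 bids 10 and Vendor 3 bids 4.
Bid 10: loses but pays 10, utility -10.
Bid 4: loses but pays 4, utility -4.
So bidding 4 beats truth here (-4 > -10).

4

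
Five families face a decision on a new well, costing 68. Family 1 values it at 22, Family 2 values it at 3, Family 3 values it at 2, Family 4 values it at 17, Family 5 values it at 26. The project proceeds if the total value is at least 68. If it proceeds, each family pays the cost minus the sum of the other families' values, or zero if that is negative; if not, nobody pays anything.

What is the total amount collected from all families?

60

Total value 70 ≥ cost 68, so it is built.
Family 1: others sum to 48; max(0, 68 - 48) = 20.
Family 2: others sum to 67; max(0, 68 - 67) = 1.
Family 3: others sum to 68; max(0, 68 - 68) = 0.
Family 4: others sum to 53; max(0, 68 - 53) = 15.
Family 5: others sum to 44; max(0, 68 - 44) = 24.
Total collected = 20 + 1 + 0 + 15 + 24 = 60.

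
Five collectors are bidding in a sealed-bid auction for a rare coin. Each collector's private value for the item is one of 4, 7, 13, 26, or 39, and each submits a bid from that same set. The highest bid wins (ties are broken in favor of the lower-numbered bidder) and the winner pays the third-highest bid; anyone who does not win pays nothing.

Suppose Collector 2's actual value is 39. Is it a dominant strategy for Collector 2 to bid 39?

Check each profile of the others' bids and compare truth against every alternative bid.
Others bid (4, 4, 4, 39): truth gives 35, best alternative gives 0.
Others bid (4, 4, 39, 4): truth gives 35, best alternative gives 0.
Others bid (4, 39, 4, 4): truth gives 35, best alternative gives 0.
Others bid (26, 4, 4, 4): truth gives 35, best alternative gives 0.
Others bid (4, 4, 7, 39): truth gives 32, best alternative gives 0.
Others bid (4, 4, 39, 7): truth gives 32, best alternative gives 0.
(Remaining 619 profiles checked similarly; truth is weakly best in each.)
In every case the truthful bid is at least as good as any alternative, so it is a dominant strategy.

Yes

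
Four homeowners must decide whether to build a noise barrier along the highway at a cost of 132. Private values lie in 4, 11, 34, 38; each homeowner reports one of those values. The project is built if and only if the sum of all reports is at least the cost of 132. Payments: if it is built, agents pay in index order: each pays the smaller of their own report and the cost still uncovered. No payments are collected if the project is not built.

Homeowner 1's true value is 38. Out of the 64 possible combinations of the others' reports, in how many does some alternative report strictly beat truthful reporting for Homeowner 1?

Others report (34, 34, 34): truth gives 0; report 34 gives 4 > 0. Violating.
Others report (34, 34, 38): truth gives 0; report 34 gives 4 > 0. Violating.
Others report (34, 38, 34): truth gives 0; report 34 gives 4 > 0. Violating.
Others report (34, 38, 38): truth gives 0; report 34 gives 4 > 0. Violating.
Others report (4, 4, 4): truth gives 0; no alternative beats it.
Others report (4, 4, 11): truth gives 0; no alternative beats it.
(Checking all 64 profiles: 8 have a profitable deviation, 56 do not.)

8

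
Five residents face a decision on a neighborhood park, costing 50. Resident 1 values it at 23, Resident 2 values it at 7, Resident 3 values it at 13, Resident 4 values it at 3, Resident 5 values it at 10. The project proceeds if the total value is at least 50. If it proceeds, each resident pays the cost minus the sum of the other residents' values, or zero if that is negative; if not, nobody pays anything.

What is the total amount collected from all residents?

29

Total value 56 ≥ cost 50, so it is built.
Resident 1: others sum to 33; max(0, 50 - 33) = 17.
Resident 2: others sum to 49; max(0, 50 - 49) = 1.
Resident 3: others sum to 43; max(0, 50 - 43) = 7.
Resident 4: others sum to 53; max(0, 50 - 53) = 0.
Resident 5: others sum to 46; max(0, 50 - 46) = 4.
Total collected = 17 + 1 + 7 + 0 + 4 = 29.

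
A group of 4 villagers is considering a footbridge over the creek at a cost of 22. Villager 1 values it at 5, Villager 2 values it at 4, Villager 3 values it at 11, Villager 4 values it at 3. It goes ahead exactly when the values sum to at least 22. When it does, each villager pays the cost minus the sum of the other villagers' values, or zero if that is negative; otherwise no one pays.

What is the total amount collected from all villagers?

Total value 23 ≥ cost 22, so it is built.
Villager 1: others sum to 18; max(0, 22 - 18) = 4.
Villager 2: others sum to 19; max(0, 22 - 19) = 3.
Villager 3: others sum to 12; max(0, 22 - 12) = 10.
Villager 4: others sum to 20; max(0, 22 - 20) = 2.
Total collected = 4 + 3 + 10 + 2 = 19.

19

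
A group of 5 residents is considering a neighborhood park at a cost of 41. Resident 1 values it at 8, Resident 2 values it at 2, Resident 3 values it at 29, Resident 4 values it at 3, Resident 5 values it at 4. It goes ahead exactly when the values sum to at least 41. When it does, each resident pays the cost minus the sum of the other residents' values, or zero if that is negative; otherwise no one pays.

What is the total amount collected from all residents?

Total value 46 ≥ cost 41, so it is built.
Resident 1: others sum to 38; max(0, 41 - 38) = 3.
Resident 2: others sum to 44; max(0, 41 - 44) = 0.
Resident 3: others sum to 17; max(0, 41 - 17) = 24.
Resident 4: others sum to 43; max(0, 41 - 43) = 0.
Resident 5: others sum to 42; max(0, 41 - 42) = 0.
Total collected = 3 + 0 + 24 + 0 + 0 = 27.

27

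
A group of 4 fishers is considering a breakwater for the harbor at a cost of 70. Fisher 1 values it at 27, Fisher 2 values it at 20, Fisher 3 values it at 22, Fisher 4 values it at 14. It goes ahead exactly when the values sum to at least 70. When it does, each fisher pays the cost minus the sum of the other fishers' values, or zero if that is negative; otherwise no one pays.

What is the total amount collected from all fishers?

Total value 83 ≥ cost 70, so it is built.
Fisher 1: others sum to 56; max(0, 70 - 56) = 14.
Fisher 2: others sum to 63; max(0, 70 - 63) = 7.
Fisher 3: others sum to 61; max(0, 70 - 61) = 9.
Fisher 4: others sum to 69; max(0, 70 - 69) = 1.
Total collected = 14 + 7 + 9 + 1 = 31.

31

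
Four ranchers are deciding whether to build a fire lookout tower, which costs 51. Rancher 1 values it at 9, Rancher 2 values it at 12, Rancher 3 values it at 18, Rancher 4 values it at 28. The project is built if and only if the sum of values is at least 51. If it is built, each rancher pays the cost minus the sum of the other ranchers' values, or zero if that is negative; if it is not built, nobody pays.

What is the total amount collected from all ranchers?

Total value 67 ≥ cost 51, so it is built.
Rancher 1: others sum to 58; max(0, 51 - 58) = 0.
Rancher 2: others sum to 55; max(0, 51 - 55) = 0.
Rancher 3: others sum to 49; max(0, 51 - 49) = 2.
Rancher 4: others sum to 39; max(0, 51 - 39) = 12.
Total collected = 0 + 0 + 2 + 12 = 14.

14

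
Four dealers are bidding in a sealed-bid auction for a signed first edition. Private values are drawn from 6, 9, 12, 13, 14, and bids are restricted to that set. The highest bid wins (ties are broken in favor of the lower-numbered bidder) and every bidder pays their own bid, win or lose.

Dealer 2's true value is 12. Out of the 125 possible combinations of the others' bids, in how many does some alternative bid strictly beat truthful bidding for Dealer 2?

111

Others bid (6, 6, 6): truth gives 0; bid 9 gives 3 > 0. Violating.
Others bid (6, 6, 9): truth gives 0; bid 9 gives 3 > 0. Violating.
Others bid (6, 6, 13): truth gives -12; bid 13 gives -1 > -12. Violating.
Others bid (6, 6, 14): truth gives -12; bid 14 gives -2 > -12. Violating.
Others bid (6, 6, 12): truth gives 0; no alternative beats it.
Others bid (6, 9, 12): truth gives 0; no alternative beats it.
(Checking all 125 profiles: 111 have a profitable deviation, 14 do not.)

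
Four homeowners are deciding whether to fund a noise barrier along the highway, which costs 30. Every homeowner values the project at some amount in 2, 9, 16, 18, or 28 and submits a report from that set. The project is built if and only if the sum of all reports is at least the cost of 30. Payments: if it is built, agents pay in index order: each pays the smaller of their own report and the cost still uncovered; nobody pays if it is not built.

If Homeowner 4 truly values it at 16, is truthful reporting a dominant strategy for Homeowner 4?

Yes

Check each profile of the others' reports and compare truth against every alternative report.
Others report (2, 2, 28): truth gives 16, best alternative gives 16.
Others report (2, 9, 28): truth gives 16, best alternative gives 16.
Others report (2, 16, 16): truth gives 16, best alternative gives 16.
Others report (2, 16, 18): truth gives 16, best alternative gives 16.
Others report (2, 16, 28): truth gives 16, best alternative gives 16.
Others report (2, 18, 16): truth gives 16, best alternative gives 16.
(Remaining 119 profiles checked similarly; truth is weakly best in each.)
In every case the truthful report is at least as good as any alternative, so it is a dominant strategy.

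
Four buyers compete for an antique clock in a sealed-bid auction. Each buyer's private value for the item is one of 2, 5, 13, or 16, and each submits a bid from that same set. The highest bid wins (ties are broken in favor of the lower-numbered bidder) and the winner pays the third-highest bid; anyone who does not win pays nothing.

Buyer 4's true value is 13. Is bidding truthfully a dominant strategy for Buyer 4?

No

Consider the case where Buyer 1 bids 2, Buyer 2 bids 2 and Buyer 3 bids 13.
Truthful bid 13: loses, pays 0, utility 0.
Bid 16 instead: wins, pays 2, utility 13 - 2 = 11.
Since 11 > 0, bidding 16 is strictly better here, so truthful bidding is not dominant.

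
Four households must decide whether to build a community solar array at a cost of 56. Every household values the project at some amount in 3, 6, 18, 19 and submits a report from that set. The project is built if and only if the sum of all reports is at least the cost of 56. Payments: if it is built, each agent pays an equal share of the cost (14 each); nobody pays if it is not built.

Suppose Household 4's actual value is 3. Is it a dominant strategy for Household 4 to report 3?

Yes

Check each profile of the others' reports and compare truth against every alternative report.
Others report (18, 18, 18): truth gives -11, best alternative gives -11.
Others report (18, 18, 19): truth gives -11, best alternative gives -11.
Others report (18, 19, 18): truth gives -11, best alternative gives -11.
Others report (18, 19, 19): truth gives -11, best alternative gives -11.
Others report (19, 18, 18): truth gives -11, best alternative gives -11.
Others report (19, 18, 19): truth gives -11, best alternative gives -11.
(Remaining 58 profiles checked similarly; truth is weakly best in each.)
In every case the truthful report is at least as good as any alternative, so it is a dominant strategy.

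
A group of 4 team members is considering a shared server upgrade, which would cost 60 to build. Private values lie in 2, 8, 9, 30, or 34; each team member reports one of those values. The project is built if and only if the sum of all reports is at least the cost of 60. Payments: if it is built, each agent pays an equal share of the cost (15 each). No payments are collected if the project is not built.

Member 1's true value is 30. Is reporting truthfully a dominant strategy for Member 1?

No

Consider the case where Member 2 reports 8, Member 3 reports 9 and Member 4 reports 9.
Truthful report 30: project not built, utility 0.
Report 34 instead: project built, pays 15, utility 30 - 15 = 15.
Since 15 > 0, reporting 34 is strictly better here, so truthful reporting is not dominant.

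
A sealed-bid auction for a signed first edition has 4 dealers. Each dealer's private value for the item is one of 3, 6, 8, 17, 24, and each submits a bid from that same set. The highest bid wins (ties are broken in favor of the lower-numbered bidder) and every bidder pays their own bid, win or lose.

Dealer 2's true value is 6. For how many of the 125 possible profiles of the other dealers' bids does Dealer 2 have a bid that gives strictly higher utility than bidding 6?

121

Others bid (3, 3, 8): truth gives -6; bid 8 gives -2 > -6. Violating.
Others bid (3, 3, 17): truth gives -6; bid 3 gives -3 > -6. Violating.
Others bid (3, 3, 24): truth gives -6; bid 3 gives -3 > -6. Violating.
Others bid (3, 6, 8): truth gives -6; bid 8 gives -2 > -6. Violating.
Others bid (3, 3, 3): truth gives 0; no alternative beats it.
Others bid (3, 3, 6): truth gives 0; no alternative beats it.
(Checking all 125 profiles: 121 have a profitable deviation, 4 do not.)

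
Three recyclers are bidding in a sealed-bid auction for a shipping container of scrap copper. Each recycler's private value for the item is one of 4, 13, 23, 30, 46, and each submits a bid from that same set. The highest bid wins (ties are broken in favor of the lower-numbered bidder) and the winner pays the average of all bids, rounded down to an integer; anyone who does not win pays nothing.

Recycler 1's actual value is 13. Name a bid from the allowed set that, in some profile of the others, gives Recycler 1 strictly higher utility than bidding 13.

4

Suppose Recycler 2 bids 4 and Recycler 3 bids 4.
Bid 13: wins, pays 7, utility 13 - 7 = 6.
Bid 4: wins, pays 4, utility 13 - 4 = 9.
So bidding 4 beats truth here (9 > 6).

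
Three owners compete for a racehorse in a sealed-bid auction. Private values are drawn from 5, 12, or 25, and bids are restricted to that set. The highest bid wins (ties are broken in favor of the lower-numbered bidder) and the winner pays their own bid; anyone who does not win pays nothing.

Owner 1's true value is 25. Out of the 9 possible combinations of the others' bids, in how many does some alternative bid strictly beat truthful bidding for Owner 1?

4

Others bid (5, 5): truth gives 0; bid 5 gives 20 > 0. Violating.
Others bid (5, 12): truth gives 0; bid 12 gives 13 > 0. Violating.
Others bid (12, 5): truth gives 0; bid 12 gives 13 > 0. Violating.
Others bid (12, 12): truth gives 0; bid 12 gives 13 > 0. Violating.
Others bid (5, 25): truth gives 0; no alternative beats it.
Others bid (12, 25): truth gives 0; no alternative beats it.
(Checking all 9 profiles: 4 have a profitable deviation, 5 do not.)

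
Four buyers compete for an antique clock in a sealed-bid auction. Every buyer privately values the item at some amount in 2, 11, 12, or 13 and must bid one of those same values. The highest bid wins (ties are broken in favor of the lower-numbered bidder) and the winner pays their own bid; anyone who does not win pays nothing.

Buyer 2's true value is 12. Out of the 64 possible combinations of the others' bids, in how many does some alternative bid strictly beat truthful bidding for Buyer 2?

4

Others bid (2, 2, 2): truth gives 0; bid 11 gives 1 > 0. Violating.
Others bid (2, 2, 11): truth gives 0; bid 11 gives 1 > 0. Violating.
Others bid (2, 11, 2): truth gives 0; bid 11 gives 1 > 0. Violating.
Others bid (2, 11, 11): truth gives 0; bid 11 gives 1 > 0. Violating.
Others bid (2, 2, 12): truth gives 0; no alternative beats it.
Others bid (2, 2, 13): truth gives 0; no alternative beats it.
(Checking all 64 profiles: 4 have a profitable deviation, 60 do not.)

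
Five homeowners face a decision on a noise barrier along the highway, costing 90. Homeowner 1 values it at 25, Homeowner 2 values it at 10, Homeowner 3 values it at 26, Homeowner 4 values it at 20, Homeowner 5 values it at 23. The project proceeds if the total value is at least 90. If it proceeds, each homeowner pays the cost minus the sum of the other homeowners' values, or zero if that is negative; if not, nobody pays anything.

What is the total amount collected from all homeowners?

Total value 104 ≥ cost 90, so it is built.
Homeowner 1: others sum to 79; max(0, 90 - 79) = 11.
Homeowner 2: others sum to 94; max(0, 90 - 94) = 0.
Homeowner 3: others sum to 78; max(0, 90 - 78) = 12.
Homeowner 4: others sum to 84; max(0, 90 - 84) = 6.
Homeowner 5: others sum to 81; max(0, 90 - 81) = 9.
Total collected = 11 + 0 + 12 + 6 + 9 = 38.

38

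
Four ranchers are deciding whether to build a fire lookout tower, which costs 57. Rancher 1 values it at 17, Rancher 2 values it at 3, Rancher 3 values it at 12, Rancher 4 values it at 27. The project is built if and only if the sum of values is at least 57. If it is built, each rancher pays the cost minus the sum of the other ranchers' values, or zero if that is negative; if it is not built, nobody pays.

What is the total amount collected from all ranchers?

Total value 59 ≥ cost 57, so it is built.
Rancher 1: others sum to 42; max(0, 57 - 42) = 15.
Rancher 2: others sum to 56; max(0, 57 - 56) = 1.
Rancher 3: others sum to 47; max(0, 57 - 47) = 10.
Rancher 4: others sum to 32; max(0, 57 - 32) = 25.
Total collected = 15 + 1 + 10 + 25 = 51.

51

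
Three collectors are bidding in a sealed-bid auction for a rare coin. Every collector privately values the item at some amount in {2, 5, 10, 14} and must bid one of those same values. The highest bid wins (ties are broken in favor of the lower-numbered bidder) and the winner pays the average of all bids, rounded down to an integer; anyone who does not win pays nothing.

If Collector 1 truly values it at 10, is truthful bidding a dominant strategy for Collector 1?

Consider the case where Collector 2 bids 2 and Collector 3 bids 2.
Truthful bid 10: wins, pays 4, utility 10 - 4 = 6.
Bid 2 instead: wins, pays 2, utility 10 - 2 = 8.
Since 8 > 6, bidding 2 is strictly better here, so truthful bidding is not dominant.

No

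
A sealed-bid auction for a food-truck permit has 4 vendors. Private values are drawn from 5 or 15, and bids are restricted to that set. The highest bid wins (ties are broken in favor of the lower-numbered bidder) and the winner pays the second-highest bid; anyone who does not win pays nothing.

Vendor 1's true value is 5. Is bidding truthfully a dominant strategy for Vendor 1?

Check each profile of the others' bids and compare truth against every alternative bid.
Others bid (5, 5, 15): truth gives 0, best alternative gives -10.
Others bid (5, 15, 5): truth gives 0, best alternative gives -10.
Others bid (5, 15, 15): truth gives 0, best alternative gives -10.
Others bid (15, 5, 5): truth gives 0, best alternative gives -10.
Others bid (15, 5, 15): truth gives 0, best alternative gives -10.
Others bid (15, 15, 5): truth gives 0, best alternative gives -10.
(Remaining 2 profiles checked similarly; truth is weakly best in each.)
In every case the truthful bid is at least as good as any alternative, so it is a dominant strategy.

Yes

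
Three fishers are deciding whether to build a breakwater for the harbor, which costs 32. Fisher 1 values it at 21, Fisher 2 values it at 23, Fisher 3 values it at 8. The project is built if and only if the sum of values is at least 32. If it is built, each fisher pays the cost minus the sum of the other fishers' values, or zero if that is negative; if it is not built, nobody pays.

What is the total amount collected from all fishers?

Total value 52 ≥ cost 32, so it is built.
Fisher 1: others sum to 31; max(0, 32 - 31) = 1.
Fisher 2: others sum to 29; max(0, 32 - 29) = 3.
Fisher 3: others sum to 44; max(0, 32 - 44) = 0.
Total collected = 1 + 3 + 0 = 4.

4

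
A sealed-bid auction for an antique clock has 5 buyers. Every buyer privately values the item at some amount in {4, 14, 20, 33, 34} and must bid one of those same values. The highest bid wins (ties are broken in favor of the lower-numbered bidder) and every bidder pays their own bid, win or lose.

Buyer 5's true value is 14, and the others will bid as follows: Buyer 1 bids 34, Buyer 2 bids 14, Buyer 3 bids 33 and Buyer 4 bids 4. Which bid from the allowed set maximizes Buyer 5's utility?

Bid 4: loses but pays 4, utility -4.
Bid 14: loses but pays 14, utility -14.
Bid 20: loses but pays 20, utility -20.
Bid 33: loses but pays 33, utility -33.
Bid 34: loses but pays 34, utility -34.
The best choice is 4 with utility -4.

4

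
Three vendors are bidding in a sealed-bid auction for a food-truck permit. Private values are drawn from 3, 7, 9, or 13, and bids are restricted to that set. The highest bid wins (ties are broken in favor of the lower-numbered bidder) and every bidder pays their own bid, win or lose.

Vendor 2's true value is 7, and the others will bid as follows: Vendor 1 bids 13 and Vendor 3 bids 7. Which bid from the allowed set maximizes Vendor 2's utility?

Bid 3: loses but pays 3, utility -3.
Bid 7: loses but pays 7, utility -7.
Bid 9: loses but pays 9, utility -9.
Bid 13: loses but pays 13, utility -13.
The best choice is 3 with utility -3.

3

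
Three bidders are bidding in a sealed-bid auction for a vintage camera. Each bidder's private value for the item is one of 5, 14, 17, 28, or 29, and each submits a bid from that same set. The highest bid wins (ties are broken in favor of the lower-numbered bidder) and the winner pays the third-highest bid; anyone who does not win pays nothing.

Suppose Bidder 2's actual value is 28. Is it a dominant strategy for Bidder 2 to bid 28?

Consider the case where Bidder 1 bids 5 and Bidder 3 bids 29.
Truthful bid 28: loses, pays 0, utility 0.
Bid 29 instead: wins, pays 5, utility 28 - 5 = 23.
Since 23 > 0, bidding 29 is strictly better here, so truthful bidding is not dominant.

No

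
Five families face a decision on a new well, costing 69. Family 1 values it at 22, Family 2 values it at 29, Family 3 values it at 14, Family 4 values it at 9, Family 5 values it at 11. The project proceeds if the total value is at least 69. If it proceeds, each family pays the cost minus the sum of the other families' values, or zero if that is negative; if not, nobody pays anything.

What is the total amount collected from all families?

19

Total value 85 ≥ cost 69, so it is built.
Family 1: others sum to 63; max(0, 69 - 63) = 6.
Family 2: others sum to 56; max(0, 69 - 56) = 13.
Family 3: others sum to 71; max(0, 69 - 71) = 0.
Family 4: others sum to 76; max(0, 69 - 76) = 0.
Family 5: others sum to 74; max(0, 69 - 74) = 0.
Total collected = 6 + 13 + 0 + 0 + 0 = 19.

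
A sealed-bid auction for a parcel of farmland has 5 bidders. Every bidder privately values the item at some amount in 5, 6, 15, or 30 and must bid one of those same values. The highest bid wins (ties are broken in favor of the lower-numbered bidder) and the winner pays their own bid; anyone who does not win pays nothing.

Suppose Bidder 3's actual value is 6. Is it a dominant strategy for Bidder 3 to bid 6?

Check each profile of the others' bids and compare truth against every alternative bid.
Others bid (5, 5, 5, 5): truth gives 0, best alternative gives 0.
Others bid (5, 5, 5, 6): truth gives 0, best alternative gives 0.
Others bid (5, 5, 5, 15): truth gives 0, best alternative gives 0.
Others bid (5, 5, 5, 30): truth gives 0, best alternative gives 0.
Others bid (5, 5, 6, 5): truth gives 0, best alternative gives 0.
Others bid (5, 5, 6, 6): truth gives 0, best alternative gives 0.
(Remaining 250 profiles checked similarly; truth is weakly best in each.)
In every case the truthful bid is at least as good as any alternative, so it is a dominant strategy.

Yes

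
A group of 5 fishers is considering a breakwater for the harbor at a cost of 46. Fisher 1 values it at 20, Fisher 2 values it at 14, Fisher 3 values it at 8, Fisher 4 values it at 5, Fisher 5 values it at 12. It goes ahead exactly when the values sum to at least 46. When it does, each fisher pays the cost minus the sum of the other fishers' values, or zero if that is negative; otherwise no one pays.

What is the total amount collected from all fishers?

8

Total value 59 ≥ cost 46, so it is built.
Fisher 1: others sum to 39; max(0, 46 - 39) = 7.
Fisher 2: others sum to 45; max(0, 46 - 45) = 1.
Fisher 3: others sum to 51; max(0, 46 - 51) = 0.
Fisher 4: others sum to 54; max(0, 46 - 54) = 0.
Fisher 5: others sum to 47; max(0, 46 - 47) = 0.
Total collected = 7 + 1 + 0 + 0 + 0 = 8.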